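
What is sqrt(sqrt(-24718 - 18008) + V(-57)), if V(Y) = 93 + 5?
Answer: sqrt(98 + I*sqrt(42726)) ≈ 12.782 + 8.0857*I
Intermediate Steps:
V(Y) = 98
sqrt(sqrt(-24718 - 18008) + V(-57)) = sqrt(sqrt(-24718 - 18008) + 98) = sqrt(sqrt(-42726) + 98) = sqrt(I*sqrt(42726) + 98) = sqrt(98 + I*sqrt(42726))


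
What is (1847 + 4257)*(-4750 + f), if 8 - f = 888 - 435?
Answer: -31710280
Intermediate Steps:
f = -445 (f = 8 - (888 - 435) = 8 - 1*453 = 8 - 453 = -445)
(1847 + 4257)*(-4750 + f) = (1847 + 4257)*(-4750 - 445) = 6104*(-5195) = -31710280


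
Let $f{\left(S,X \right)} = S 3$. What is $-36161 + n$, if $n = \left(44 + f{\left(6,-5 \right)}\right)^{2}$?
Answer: $-32317$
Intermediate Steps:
$f{\left(S,X \right)} = 3 S$
$n = 3844$ ($n = \left(44 + 3 \cdot 6\right)^{2} = \left(44 + 18\right)^{2} = 62^{2} = 3844$)
$-36161 + n = -36161 + 3844 = -32317$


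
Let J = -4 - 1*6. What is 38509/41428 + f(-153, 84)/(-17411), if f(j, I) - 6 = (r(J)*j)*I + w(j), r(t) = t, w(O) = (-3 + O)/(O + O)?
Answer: -237359918507/36786448308 ≈ -6.4524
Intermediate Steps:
J = -10 (J = -4 - 6 = -10)
w(O) = (-3 + O)/(2*O) (w(O) = (-3 + O)/((2*O)) = (-3 + O)*(1/(2*O)) = (-3 + O)/(2*O))
f(j, I) = 6 + (-3 + j)/(2*j) - 10*I*j (f(j, I) = 6 + ((-10*j)*I + (-3 + j)/(2*j)) = 6 + (-10*I*j + (-3 + j)/(2*j)) = 6 + ((-3 + j)/(2*j) - 10*I*j) = 6 + (-3 + j)/(2*j) - 10*I*j)
38509/41428 + f(-153, 84)/(-17411) = 38509/41428 + (13/2 - 3/2/(-153) - 10*84*(-153))/(-17411) = 38509*(1/41428) + (13/2 - 3/2*(-1/153) + 128520)*(-1/17411) = 38509/41428 + (13/2 + 1/102 + 128520)*(-1/17411) = 38509/41428 + (6554852/51)*(-1/17411) = 38509/41428 - 6554852/887961 = -237359918507/36786448308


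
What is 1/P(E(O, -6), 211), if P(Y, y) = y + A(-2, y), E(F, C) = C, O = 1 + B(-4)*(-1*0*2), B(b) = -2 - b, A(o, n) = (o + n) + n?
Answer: 1/631 ≈ 0.0015848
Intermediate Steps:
A(o, n) = o + 2*n (A(o, n) = (n + o) + n = o + 2*n)
O = 1 (O = 1 + (-2 - 1*(-4))*(-1*0*2) = 1 + (-2 + 4)*(0*2) = 1 + 2*0 = 1 + 0 = 1)
P(Y, y) = -2 + 3*y (P(Y, y) = y + (-2 + 2*y) = -2 + 3*y)
1/P(E(O, -6), 211) = 1/(-2 + 3*211) = 1/(-2 + 633) = 1/631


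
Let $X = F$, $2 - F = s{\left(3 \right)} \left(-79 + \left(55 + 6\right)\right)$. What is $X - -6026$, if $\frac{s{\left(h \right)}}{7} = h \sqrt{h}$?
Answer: $6028 + 378 \sqrt{3} \approx 6682.7$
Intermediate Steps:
$s{\left(h \right)} = 7 h^{\frac{3}{2}}$ ($s{\left(h \right)} = 7 h \sqrt{h} = 7 h^{\frac{3}{2}}$)
$F = 2 + 378 \sqrt{3}$ ($F = 2 - 7 \cdot 3^{\frac{3}{2}} \left(-79 + \left(55 + 6\right)\right) = 2 - 7 \cdot 3 \sqrt{3} \left(-79 + 61\right) = 2 - 21 \sqrt{3} \left(-18\right) = 2 - - 378 \sqrt{3} = 2 + 378 \sqrt{3} \approx 656.71$)
$X = 2 + 378 \sqrt{3} \approx 656.71$
$X - -6026 = \left(2 + 378 \sqrt{3}\right) - -6026 = \left(2 + 378 \sqrt{3}\right) + 6026 = 6028 + 378 \sqrt{3}$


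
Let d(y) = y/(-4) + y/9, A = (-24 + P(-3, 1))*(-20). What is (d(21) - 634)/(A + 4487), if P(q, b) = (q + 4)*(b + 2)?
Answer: -7643/58884 ≈ -0.12980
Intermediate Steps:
P(q, b) = (2 + b)*(4 + q) (P(q, b) = (4 + q)*(2 + b) = (2 + b)*(4 + q))
A = 420 (A = (-24 + (8 + 2*(-3) + 4*1 + 1*(-3)))*(-20) = (-24 + (8 - 6 + 4 - 3))*(-20) = (-24 + 3)*(-20) = -21*(-20) = 420)
d(y) = -5*y/36 (d(y) = y*(-1/4) + y*(1/9) = -y/4 + y/9 = -5*y/36)
(d(21) - 634)/(A + 4487) = (-5/36*21 - 634)/(420 + 4487) = (-35/12 - 634)/4907 = -7643/12*1/4907 = -7643/58884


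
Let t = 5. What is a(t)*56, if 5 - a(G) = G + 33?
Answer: -1848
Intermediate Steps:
a(G) = -28 - G (a(G) = 5 - (G + 33) = 5 - (33 + G) = 5 + (-33 - G) = -28 - G)
a(t)*56 = (-28 - 1*5)*56 = (-28 - 5)*56 = -33*56 = -1848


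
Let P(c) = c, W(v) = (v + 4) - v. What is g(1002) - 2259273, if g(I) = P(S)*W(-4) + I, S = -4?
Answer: -2258287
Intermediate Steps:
W(v) = 4 (W(v) = (4 + v) - v = 4)
g(I) = -16 + I (g(I) = -4*4 + I = -16 + I)
g(1002) - 2259273 = (-16 + 1002) - 2259273 = 986 - 2259273 = -2258287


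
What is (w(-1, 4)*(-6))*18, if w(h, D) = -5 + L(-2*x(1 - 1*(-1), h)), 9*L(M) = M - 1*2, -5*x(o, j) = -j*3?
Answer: 2748/5 ≈ 549.60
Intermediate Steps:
x(o, j) = 3*j/5 (x(o, j) = -(-j)*3/5 = -(-3)*j/5 = 3*j/5)
L(M) = -2/9 + M/9 (L(M) = (M - 1*2)/9 = (M - 2)/9 = (-2 + M)/9 = -2/9 + M/9)
w(h, D) = -47/9 - 2*h/15 (w(h, D) = -5 + (-2/9 + (-6*h/5)/9) = -5 + (-2/9 - 2*h/15) = -47/9 - 2*h/15)
(w(-1, 4)*(-6))*18 = ((-47/9 - 2/15*(-1))*(-6))*18 = ((-47/9 + 2/15)*(-6))*18 = -229/45*(-6)*18 = (458/15)*18 = 2748/5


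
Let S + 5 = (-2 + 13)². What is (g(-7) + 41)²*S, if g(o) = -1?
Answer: 185600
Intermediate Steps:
S = 116 (S = -5 + (-2 + 13)² = -5 + 11² = -5 + 121 = 116)
(g(-7) + 41)²*S = (-1 + 41)²*116 = 40²*116 = 1600*116 = 185600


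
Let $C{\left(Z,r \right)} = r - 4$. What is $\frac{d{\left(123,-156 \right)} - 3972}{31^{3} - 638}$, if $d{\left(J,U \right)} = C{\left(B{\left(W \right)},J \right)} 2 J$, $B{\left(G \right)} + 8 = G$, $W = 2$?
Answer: $\frac{25302}{29153} \approx 0.8679$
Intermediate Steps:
$B{\left(G \right)} = -8 + G$
$C{\left(Z,r \right)} = -4 + r$
$d{\left(J,U \right)} = 2 J \left(-4 + J\right)$ ($d{\left(J,U \right)} = \left(-4 + J\right) 2 J = 2 J \left(-4 + J\right)$)
$\frac{d{\left(123,-156 \right)} - 3972}{31^{3} - 638} = \frac{2 \cdot 123 \left(-4 + 123\right) - 3972}{31^{3} - 638} = \frac{2 \cdot 123 \cdot 119 - 3972}{29791 - 638} = \frac{29274 - 3972}{29791 - 638} = \frac{25302}{29153}$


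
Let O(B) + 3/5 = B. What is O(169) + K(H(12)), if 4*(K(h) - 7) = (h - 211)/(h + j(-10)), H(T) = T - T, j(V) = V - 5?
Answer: 2147/12 ≈ 178.92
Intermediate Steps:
O(B) = -⅗ + B
j(V) = -5 + V
H(T) = 0
K(h) = 7 + (-211 + h)/(4*(-15 + h)) (K(h) = 7 + ((h - 211)/(h + (-5 - 10)))/4 = 7 + ((-211 + h)/(h - 15))/4 = 7 + ((-211 + h)/(-15 + h))/4 = 7 + (-211 + h)/(4*(-15 + h)))
O(169) + K(H(12)) = (-⅗ + 169) + (-631 + 29*0)/(4*(-15 + 0)) = 842/5 + (¼)*(-631 + 0)/(-15) = 842/5 + (¼)*(-1/15)*(-631) = 842/5 + 631/60 = 2147/12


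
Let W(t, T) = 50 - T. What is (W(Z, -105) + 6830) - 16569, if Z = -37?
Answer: -9584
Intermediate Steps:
(W(Z, -105) + 6830) - 16569 = ((50 - 1*(-105)) + 6830) - 16569 = ((50 + 105) + 6830) - 16569 = (155 + 6830) - 16569 = 6985 - 16569 = -9584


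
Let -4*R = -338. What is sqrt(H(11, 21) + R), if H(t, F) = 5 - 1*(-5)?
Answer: 3*sqrt(42)/2 ≈ 9.7211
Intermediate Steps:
H(t, F) = 10 (H(t, F) = 5 + 5 = 10)
R = 169/2 (R = -1/4*(-338) = 169/2 ≈ 84.500)
sqrt(H(11, 21) + R) = sqrt(10 + 169/2) = sqrt(189/2) = 3*sqrt(42)/2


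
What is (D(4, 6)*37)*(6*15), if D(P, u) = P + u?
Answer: 33300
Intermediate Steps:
(D(4, 6)*37)*(6*15) = ((4 + 6)*37)*(6*15) = (10*37)*90 = 370*90 = 33300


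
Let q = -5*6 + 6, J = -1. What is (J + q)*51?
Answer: -1275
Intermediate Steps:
q = -24 (q = -30 + 6 = -24)
(J + q)*51 = (-1 - 24)*51 = -25*51 = -1275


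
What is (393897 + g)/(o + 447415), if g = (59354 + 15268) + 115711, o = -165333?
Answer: 292115/141041 ≈ 2.0711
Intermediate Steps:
g = 190333 (g = 74622 + 115711 = 190333)
(393897 + g)/(o + 447415) = (393897 + 190333)/(-165333 + 447415) = 584230/282082 = 584230*(1/282082) = 292115/141041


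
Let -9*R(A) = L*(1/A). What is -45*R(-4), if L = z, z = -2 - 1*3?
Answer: 25/4 ≈ 6.2500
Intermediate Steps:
z = -5 (z = -2 - 3 = -5)
L = -5
R(A) = 5/(9*A) (R(A) = -(-5)*1/A/9 = -(-5)/(9*A) = 5/(9*A))
-45*R(-4) = -25/(-4) = -25*(-1)/4 = -45*(-5/36) = 25/4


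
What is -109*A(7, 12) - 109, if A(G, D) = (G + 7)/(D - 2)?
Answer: -1308/5 ≈ -261.60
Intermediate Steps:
A(G, D) = (7 + G)/(-2 + D)
-109*A(7, 12) - 109 = -109*(7 + 7)/(-2 + 12) - 109 = -109*14/10 - 109 = -109*7/5 - 109 = -763/5 - 109 = -1308/5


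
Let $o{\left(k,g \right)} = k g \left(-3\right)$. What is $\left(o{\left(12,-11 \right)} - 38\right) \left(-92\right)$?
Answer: $-32936$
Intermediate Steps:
$o{\left(k,g \right)} = - 3 g k$ ($o{\left(k,g \right)} = g k \left(-3\right) = - 3 g k$)
$\left(o{\left(12,-11 \right)} - 38\right) \left(-92\right) = \left(\left(-3\right) \left(-11\right) 12 - 38\right) \left(-92\right) = \left(396 - 38\right) \left(-92\right) = 358 \left(-92\right) = -32936$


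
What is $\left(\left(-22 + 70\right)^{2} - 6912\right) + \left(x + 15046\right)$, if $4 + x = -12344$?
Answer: $-1910$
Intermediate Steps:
$x = -12348$ ($x = -4 - 12344 = -12348$)
$\left(\left(-22 + 70\right)^{2} - 6912\right) + \left(x + 15046\right) = \left(\left(-22 + 70\right)^{2} - 6912\right) + \left(-12348 + 15046\right) = \left(48^{2} - 6912\right) + 2698 = \left(2304 - 6912\right) + 2698 = -4608 + 2698 = -1910$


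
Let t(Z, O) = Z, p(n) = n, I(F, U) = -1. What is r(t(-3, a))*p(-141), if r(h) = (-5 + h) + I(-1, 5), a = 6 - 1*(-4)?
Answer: 1269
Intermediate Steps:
a = 10 (a = 6 + 4 = 10)
r(h) = -6 + h (r(h) = (-5 + h) - 1 = -6 + h)
r(t(-3, a))*p(-141) = (-6 - 3)*(-141) = -9*(-141) = 1269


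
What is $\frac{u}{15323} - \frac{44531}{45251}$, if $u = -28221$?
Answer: $- \frac{1959376984}{693381073} \approx -2.8258$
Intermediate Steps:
$\frac{u}{15323} - \frac{44531}{45251} = - \frac{28221}{15323} - \frac{44531}{45251} = - \frac{1959376984}{693381073}$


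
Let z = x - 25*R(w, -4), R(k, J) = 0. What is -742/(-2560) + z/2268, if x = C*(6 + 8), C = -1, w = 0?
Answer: 29411/103680 ≈ 0.28367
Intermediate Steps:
x = -14 (x = -(6 + 8) = -1*14 = -14)
z = -14 (z = -14 - 25*0 = -14 - 1*0 = -14 + 0 = -14)
-742/(-2560) + z/2268 = -742/(-2560) - 14/2268 = -742*(-1/2560) - 14*1/2268 = 371/1280 - 1/162 = 29411/103680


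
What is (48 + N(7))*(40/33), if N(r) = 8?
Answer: 2240/33 ≈ 67.879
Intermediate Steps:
(48 + N(7))*(40/33) = (48 + 8)*(40/33) = 56*(40*(1/33)) = 56*(40/33) = 2240/33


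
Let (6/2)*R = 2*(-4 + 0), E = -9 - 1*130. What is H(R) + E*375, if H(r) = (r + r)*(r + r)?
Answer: -468869/9 ≈ -52097.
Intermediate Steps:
E = -139 (E = -9 - 130 = -139)
R = -8/3 (R = (2*(-4 + 0))/3 = (2*(-4))/3 = (⅓)*(-8) = -8/3 ≈ -2.6667)
H(r) = 4*r² (H(r) = (2*r)*(2*r) = 4*r²)
H(R) + E*375 = 4*(-8/3)² - 139*375 = 4*(64/9) - 52125 = 256/9 - 52125 = -468869/9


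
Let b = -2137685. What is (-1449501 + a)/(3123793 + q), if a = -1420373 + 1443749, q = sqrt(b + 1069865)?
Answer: -4454919292125/9758083774669 + 105533250*I*sqrt(195)/9758083774669 ≈ -0.45654 + 0.00015102*I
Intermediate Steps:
q = 74*I*sqrt(195) (q = sqrt(-2137685 + 1069865) = sqrt(-1067820) = 74*I*sqrt(195) ≈ 1033.4*I)
a = 23376
(-1449501 + a)/(3123793 + q) = (-1449501 + 23376)/(3123793 + 74*I*sqrt(195)) = -1426125/(3123793 + 74*I*sqrt(195))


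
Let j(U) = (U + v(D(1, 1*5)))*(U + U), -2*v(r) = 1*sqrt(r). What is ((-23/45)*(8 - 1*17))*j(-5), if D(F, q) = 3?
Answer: 230 + 23*sqrt(3) ≈ 269.84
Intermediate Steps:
v(r) = -sqrt(r)/2
j(U) = 2*U*(U - sqrt(3)/2) (j(U) = (U - sqrt(3)/2)*(U + U) = (U - sqrt(3)/2)*(2*U) = 2*U*(U - sqrt(3)/2))
((-23/45)*(8 - 1*17))*j(-5) = ((-23/45)*(8 - 1*17))*(-5*(-sqrt(3) + 2*(-5))) = ((-23*1/45)*(8 - 17))*(-5*(-sqrt(3) - 10)) = (-23/45*(-9))*(-5*(-10 - sqrt(3))) = 23*(50 + 5*sqrt(3))/5 = 230 + 23*sqrt(3)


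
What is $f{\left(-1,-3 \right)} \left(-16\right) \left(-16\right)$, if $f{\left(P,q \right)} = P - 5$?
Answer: $-1536$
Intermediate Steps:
$f{\left(P,q \right)} = -5 + P$ ($f{\left(P,q \right)} = P - 5 = -5 + P$)
$f{\left(-1,-3 \right)} \left(-16\right) \left(-16\right) = \left(-5 - 1\right) \left(-16\right) \left(-16\right) = \left(-6\right) \left(-16\right) \left(-16\right) = 96 \left(-16\right) = -1536$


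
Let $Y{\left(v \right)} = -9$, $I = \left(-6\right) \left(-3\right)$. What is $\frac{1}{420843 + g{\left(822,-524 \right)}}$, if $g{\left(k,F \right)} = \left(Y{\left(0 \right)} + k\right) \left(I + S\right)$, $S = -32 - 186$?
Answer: $\frac{1}{258243} \approx 3.8723 \cdot 10^{-6}$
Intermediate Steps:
$I = 18$
$S = -218$ ($S = -32 - 186 = -218$)
$g{\left(k,F \right)} = 1800 - 200 k$ ($g{\left(k,F \right)} = \left(-9 + k\right) \left(18 - 218\right) = \left(-9 + k\right) \left(-200\right) = 1800 - 200 k$)
$\frac{1}{420843 + g{\left(822,-524 \right)}} = \frac{1}{420843 + \left(1800 - 164400\right)} = \frac{1}{420843 - 162600} = \frac{1}{258243}$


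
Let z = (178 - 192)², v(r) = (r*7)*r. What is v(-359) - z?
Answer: 901971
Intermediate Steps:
v(r) = 7*r² (v(r) = (7*r)*r = 7*r²)
z = 196 (z = (-14)² = 196)
v(-359) - z = 7*(-359)² - 1*196 = 7*128881 - 196 = 902167 - 196 = 901971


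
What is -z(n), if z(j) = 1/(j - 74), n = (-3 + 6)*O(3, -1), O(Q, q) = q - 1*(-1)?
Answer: 1/74 ≈ 0.013514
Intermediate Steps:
O(Q, q) = 1 + q (O(Q, q) = q + 1 = 1 + q)
n = 0 (n = (-3 + 6)*(1 - 1) = 3*0 = 0)
z(j) = 1/(-74 + j)
-z(n) = -1/(-74 + 0) = -1/(-74) = -1*(-1/74) = 1/74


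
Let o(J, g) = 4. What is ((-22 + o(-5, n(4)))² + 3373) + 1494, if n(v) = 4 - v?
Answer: 5191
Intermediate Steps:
((-22 + o(-5, n(4)))² + 3373) + 1494 = ((-22 + 4)² + 3373) + 1494 = ((-18)² + 3373) + 1494 = (324 + 3373) + 1494 = 3697 + 1494 = 5191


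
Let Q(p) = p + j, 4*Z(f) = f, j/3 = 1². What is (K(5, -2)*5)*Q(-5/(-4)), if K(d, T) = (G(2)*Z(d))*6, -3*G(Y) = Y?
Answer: -425/4 ≈ -106.25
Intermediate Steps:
G(Y) = -Y/3
j = 3 (j = 3*1² = 3*1 = 3)
Z(f) = f/4
Q(p) = 3 + p (Q(p) = p + 3 = 3 + p)
K(d, T) = -d (K(d, T) = ((-⅓*2)*(d/4))*6 = -d/6*6 = -d)
(K(5, -2)*5)*Q(-5/(-4)) = (-1*5*5)*(3 - 5/(-4)) = (-5*5)*(3 - 5*(-¼)) = -25*(3 + 5/4) = -25*17/4 = -425/4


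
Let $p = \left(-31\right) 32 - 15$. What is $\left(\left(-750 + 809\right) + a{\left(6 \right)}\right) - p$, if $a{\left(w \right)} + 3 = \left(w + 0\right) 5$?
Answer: $1093$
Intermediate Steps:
$a{\left(w \right)} = -3 + 5 w$ ($a{\left(w \right)} = -3 + \left(w + 0\right) 5 = -3 + w 5 = -3 + 5 w$)
$p = -1007$ ($p = -992 - 15 = -1007$)
$\left(\left(-750 + 809\right) + a{\left(6 \right)}\right) - p = \left(\left(-750 + 809\right) + \left(-3 + 5 \cdot 6\right)\right) - -1007 = \left(59 + \left(-3 + 30\right)\right) + 1007 = \left(59 + 27\right) + 1007 = 86 + 1007 = 1093$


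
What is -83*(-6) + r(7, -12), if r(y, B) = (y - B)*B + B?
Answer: 258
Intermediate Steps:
r(y, B) = B + B*(y - B) (r(y, B) = B*(y - B) + B = B + B*(y - B))
-83*(-6) + r(7, -12) = -83*(-6) - 12*(1 + 7 - 1*(-12)) = 498 - 12*(1 + 7 + 12) = 498 - 12*20 = 498 - 240 = 258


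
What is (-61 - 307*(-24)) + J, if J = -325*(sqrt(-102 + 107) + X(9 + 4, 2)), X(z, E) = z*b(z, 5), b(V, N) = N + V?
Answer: -68743 - 325*sqrt(5) ≈ -69470.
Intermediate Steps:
X(z, E) = z*(5 + z)
J = -76050 - 325*sqrt(5) (J = -325*(sqrt(-102 + 107) + (9 + 4)*(5 + (9 + 4))) = -325*(sqrt(5) + 13*(5 + 13)) = -325*(sqrt(5) + 13*18) = -325*(sqrt(5) + 234) = -325*(234 + sqrt(5)) = -76050 - 325*sqrt(5) ≈ -76777.)
(-61 - 307*(-24)) + J = (-61 - 307*(-24)) + (-76050 - 325*sqrt(5)) = (-61 + 7368) + (-76050 - 325*sqrt(5)) = 7307 + (-76050 - 325*sqrt(5)) = -68743 - 325*sqrt(5)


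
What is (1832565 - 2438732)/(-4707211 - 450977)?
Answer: 606167/5158188 ≈ 0.11752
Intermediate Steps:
(1832565 - 2438732)/(-4707211 - 450977) = -606167/(-5158188) = -606167*(-1/5158188) = 606167/5158188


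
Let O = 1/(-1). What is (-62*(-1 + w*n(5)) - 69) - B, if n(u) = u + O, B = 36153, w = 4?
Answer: -37152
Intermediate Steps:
O = -1
n(u) = -1 + u (n(u) = u - 1 = -1 + u)
(-62*(-1 + w*n(5)) - 69) - B = (-62*(-1 + 4*(-1 + 5)) - 69) - 1*36153 = (-62*(-1 + 4*4) - 69) - 36153 = (-62*(-1 + 16) - 69) - 36153 = (-62*15 - 69) - 36153 = (-930 - 69) - 36153 = -999 - 36153 = -37152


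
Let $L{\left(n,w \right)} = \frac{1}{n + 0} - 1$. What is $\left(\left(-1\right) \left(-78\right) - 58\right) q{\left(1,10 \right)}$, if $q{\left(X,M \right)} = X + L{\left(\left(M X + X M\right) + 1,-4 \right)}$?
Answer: $\frac{20}{21} \approx 0.95238$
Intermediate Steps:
$L{\left(n,w \right)} = -1 + \frac{1}{n}$ ($L{\left(n,w \right)} = \frac{1}{n} - 1 = -1 + \frac{1}{n}$)
$q{\left(X,M \right)} = X - \frac{2 M X}{1 + 2 M X}$ ($q{\left(X,M \right)} = X + \frac{1 - \left(\left(M X + X M\right) + 1\right)}{\left(M X + X M\right) + 1} = X + \frac{1 - \left(\left(M X + M X\right) + 1\right)}{\left(M X + M X\right) + 1} = X + \frac{1 - \left(2 M X + 1\right)}{2 M X + 1} = X + \frac{1 - \left(1 + 2 M X\right)}{1 + 2 M X} = X + \frac{\left(-2\right) M X}{1 + 2 M X} = X - \frac{2 M X}{1 + 2 M X}$)
$\left(\left(-1\right) \left(-78\right) - 58\right) q{\left(1,10 \right)} = \left(\left(-1\right) \left(-78\right) - 58\right) 1 \frac{1}{1 + 2 \cdot 10 \cdot 1} \left(1 - 20 + 2 \cdot 10 \cdot 1\right) = \left(78 - 58\right) 1 \frac{1}{1 + 20} \left(1 - 20 + 20\right) = 20 \cdot 1 \cdot \frac{1}{21} \cdot 1 = 20 \cdot \frac{1}{21} = \frac{20}{21}$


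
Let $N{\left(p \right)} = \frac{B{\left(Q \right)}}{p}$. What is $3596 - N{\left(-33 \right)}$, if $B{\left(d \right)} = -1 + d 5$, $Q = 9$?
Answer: $\frac{10792}{3} \approx 3597.3$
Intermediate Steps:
$B{\left(d \right)} = -1 + 5 d$
$N{\left(p \right)} = \frac{44}{p}$ ($N{\left(p \right)} = \frac{-1 + 5 \cdot 9}{p} = \frac{-1 + 45}{p} = \frac{44}{p}$)
$3596 - N{\left(-33 \right)} = 3596 - \frac{44}{-33} = 3596 - 44 \left(- \frac{1}{33}\right) = 3596 - - \frac{4}{3} = 3596 + \frac{4}{3} = \frac{10792}{3}$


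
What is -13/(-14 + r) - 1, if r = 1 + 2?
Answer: 2/11 ≈ 0.18182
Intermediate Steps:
r = 3
-13/(-14 + r) - 1 = -13/(-14 + 3) - 1 = -13/(-11) - 1 = -13*(-1/11) - 1 = 13/11 - 1 = 2/11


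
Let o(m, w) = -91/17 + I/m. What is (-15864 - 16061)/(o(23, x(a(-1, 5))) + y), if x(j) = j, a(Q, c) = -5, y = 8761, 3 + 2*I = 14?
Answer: -24965350/6847103 ≈ -3.6461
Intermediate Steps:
I = 11/2 (I = -3/2 + (1/2)*14 = -3/2 + 7 = 11/2 ≈ 5.5000)
o(m, w) = -91/17 + 11/(2*m)
(-15864 - 16061)/(o(23, x(a(-1, 5))) + y) = (-15864 - 16061)/((1/34)*(187 - 182*23)/23 + 8761) = -31925/((1/34)*(1/23)*(187 - 4186) + 8761) = -31925/((1/34)*(1/23)*(-3999) + 8761) = -31925/(-3999/782 + 8761) = -31925/6847103/782 = -31925*782/6847103 = -24965350/6847103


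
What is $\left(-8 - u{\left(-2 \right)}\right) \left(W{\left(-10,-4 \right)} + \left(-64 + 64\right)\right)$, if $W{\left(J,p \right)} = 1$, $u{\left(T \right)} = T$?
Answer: $-6$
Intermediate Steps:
$\left(-8 - u{\left(-2 \right)}\right) \left(W{\left(-10,-4 \right)} + \left(-64 + 64\right)\right) = \left(-8 - -2\right) \left(1 + \left(-64 + 64\right)\right) = \left(-8 + 2\right) \left(1 + 0\right) = \left(-6\right) 1 = -6$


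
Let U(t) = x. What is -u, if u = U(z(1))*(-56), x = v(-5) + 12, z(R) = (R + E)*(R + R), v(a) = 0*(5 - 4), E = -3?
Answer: 672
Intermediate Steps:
v(a) = 0 (v(a) = 0*1 = 0)
z(R) = 2*R*(-3 + R) (z(R) = (R - 3)*(R + R) = (-3 + R)*(2*R) = 2*R*(-3 + R))
x = 12 (x = 0 + 12 = 12)
U(t) = 12
u = -672 (u = 12*(-56) = -672)
-u = -1*(-672) = 672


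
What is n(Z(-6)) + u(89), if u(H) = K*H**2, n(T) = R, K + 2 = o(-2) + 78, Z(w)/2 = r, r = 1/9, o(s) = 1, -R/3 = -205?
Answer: 610532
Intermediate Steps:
R = 615 (R = -3*(-205) = 615)
r = 1/9 ≈ 0.11111
Z(w) = 2/9 (Z(w) = 2*(1/9) = 2/9)
K = 77 (K = -2 + (1 + 78) = -2 + 79 = 77)
n(T) = 615
u(H) = 77*H**2
n(Z(-6)) + u(89) = 615 + 77*89**2 = 615 + 77*7921 = 615 + 609917 = 610532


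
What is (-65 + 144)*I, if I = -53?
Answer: -4187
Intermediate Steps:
(-65 + 144)*I = (-65 + 144)*(-53) = 79*(-53) = -4187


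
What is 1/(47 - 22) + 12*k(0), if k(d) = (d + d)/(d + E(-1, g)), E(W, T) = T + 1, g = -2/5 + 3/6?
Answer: 1/25 ≈ 0.040000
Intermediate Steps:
g = ⅒ (g = -2*⅕ + 3*(⅙) = -⅖ + ½ = ⅒ ≈ 0.10000)
E(W, T) = 1 + T
k(d) = 2*d/(11/10 + d) (k(d) = (d + d)/(d + (1 + ⅒)) = (2*d)/(d + 11/10) = (2*d)/(11/10 + d) = 2*d/(11/10 + d))
1/(47 - 22) + 12*k(0) = 1/(47 - 22) + 12*(20*0/(11 + 10*0)) = 1/25 + 12*(20*0/(11 + 0)) = 1/25 + 12*(20*0/11) = 1/25 + 12*(20*0*(1/11)) = 1/25 + 12*0 = 1/25 + 0 = 1/25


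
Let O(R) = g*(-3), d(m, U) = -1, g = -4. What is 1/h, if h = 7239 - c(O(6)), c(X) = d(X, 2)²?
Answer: 1/7238 ≈ 0.00013816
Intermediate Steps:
O(R) = 12 (O(R) = -4*(-3) = 12)
c(X) = 1 (c(X) = (-1)² = 1)
h = 7238 (h = 7239 - 1*1 = 7239 - 1 = 7238)
1/h = 1/7238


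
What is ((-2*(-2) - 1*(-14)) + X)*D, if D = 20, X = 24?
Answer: 840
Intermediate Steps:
((-2*(-2) - 1*(-14)) + X)*D = ((-2*(-2) - 1*(-14)) + 24)*20 = ((4 + 14) + 24)*20 = (18 + 24)*20 = 42*20 = 840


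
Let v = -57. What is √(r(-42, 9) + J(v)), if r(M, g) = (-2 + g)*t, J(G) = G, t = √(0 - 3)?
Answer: √(-57 + 7*I*√3) ≈ 0.7985 + 7.5919*I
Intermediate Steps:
t = I*√3 (t = √(-3) = I*√3 ≈ 1.732*I)
r(M, g) = I*√3*(-2 + g) (r(M, g) = (-2 + g)*(I*√3) = I*√3*(-2 + g))
√(r(-42, 9) + J(v)) = √(I*√3*(-2 + 9) - 57) = √(I*√3*7 - 57) = √(7*I*√3 - 57) = √(-57 + 7*I*√3)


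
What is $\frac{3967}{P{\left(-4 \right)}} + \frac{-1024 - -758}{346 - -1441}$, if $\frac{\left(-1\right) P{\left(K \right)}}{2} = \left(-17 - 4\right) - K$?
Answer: $\frac{7079985}{60758} \approx 116.53$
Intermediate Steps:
$P{\left(K \right)} = 42 + 2 K$ ($P{\left(K \right)} = - 2 \left(\left(-17 - 4\right) - K\right) = - 2 \left(-21 - K\right) = 42 + 2 K$)
$\frac{3967}{P{\left(-4 \right)}} + \frac{-1024 - -758}{346 - -1441} = \frac{3967}{42 + 2 \left(-4\right)} + \frac{-1024 - -758}{346 - -1441} = \frac{3967}{42 - 8} + \frac{-1024 + 758}{346 + 1441} = \frac{3967}{34} - \frac{266}{1787} = \frac{7079985}{60758}$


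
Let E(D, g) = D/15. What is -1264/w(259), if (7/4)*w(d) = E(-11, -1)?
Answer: 33180/11 ≈ 3016.4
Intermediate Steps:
E(D, g) = D/15 (E(D, g) = D*(1/15) = D/15)
w(d) = -44/105 (w(d) = 4*((1/15)*(-11))/7 = (4/7)*(-11/15) = -44/105)
-1264/w(259) = -1264/(-44/105) = -1264*(-105/44) = 33180/11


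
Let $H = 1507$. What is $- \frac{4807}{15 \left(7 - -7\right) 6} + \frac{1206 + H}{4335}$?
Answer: $- \frac{1161331}{364140} \approx -3.1892$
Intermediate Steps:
$- \frac{4807}{15 \left(7 - -7\right) 6} + \frac{1206 + H}{4335} = - \frac{4807}{15 \left(7 - -7\right) 6} + \frac{1206 + 1507}{4335} = - \frac{4807}{15 \left(7 + 7\right) 6} + 2713 \cdot \frac{1}{4335} = - \frac{4807}{15 \cdot 14 \cdot 6} + \frac{2713}{4335} = - \frac{4807}{210 \cdot 6} + \frac{2713}{4335} = - \frac{4807}{1260} + \frac{2713}{4335} = - \frac{1161331}{364140}$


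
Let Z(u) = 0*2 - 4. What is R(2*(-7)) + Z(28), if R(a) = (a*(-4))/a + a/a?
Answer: -7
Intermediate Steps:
R(a) = -3 (R(a) = (-4*a)/a + 1 = -4 + 1 = -3)
Z(u) = -4 (Z(u) = 0 - 4 = -4)
R(2*(-7)) + Z(28) = -3 - 4 = -7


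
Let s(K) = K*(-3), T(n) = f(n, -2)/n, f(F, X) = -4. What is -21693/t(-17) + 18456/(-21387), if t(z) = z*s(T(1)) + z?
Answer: 153289805/1575509 ≈ 97.295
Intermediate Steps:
T(n) = -4/n
s(K) = -3*K
t(z) = 13*z (t(z) = z*(-(-12)/1) + z = z*(-(-12)) + z = z*(-3*(-4)) + z = z*12 + z = 12*z + z = 13*z)
-21693/t(-17) + 18456/(-21387) = -21693/(13*(-17)) + 18456/(-21387) = -21693/(-221) + 18456*(-1/21387) = -21693*(-1/221) - 6152/7129 = 21693/221 - 6152/7129 = 153289805/1575509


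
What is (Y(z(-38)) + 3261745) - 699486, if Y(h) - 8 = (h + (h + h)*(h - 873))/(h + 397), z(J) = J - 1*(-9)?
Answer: 942966543/368 ≈ 2.5624e+6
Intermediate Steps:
z(J) = 9 + J (z(J) = J + 9 = 9 + J)
Y(h) = 8 + (h + 2*h*(-873 + h))/(397 + h) (Y(h) = 8 + (h + (h + h)*(h - 873))/(h + 397) = 8 + (h + (2*h)*(-873 + h))/(397 + h) = 8 + (h + 2*h*(-873 + h))/(397 + h))
(Y(z(-38)) + 3261745) - 699486 = ((3176 - 1737*(9 - 38) + 2*(9 - 38)**2)/(397 + (9 - 38)) + 3261745) - 699486 = ((3176 - 1737*(-29) + 2*(-29)**2)/(397 - 29) + 3261745) - 699486 = ((3176 + 50373 + 2*841)/368 + 3261745) - 699486 = ((3176 + 50373 + 1682)/368 + 3261745) - 699486 = ((1/368)*55231 + 3261745) - 699486 = (55231/368 + 3261745) - 699486 = 1200377391/368 - 699486 = 942966543/368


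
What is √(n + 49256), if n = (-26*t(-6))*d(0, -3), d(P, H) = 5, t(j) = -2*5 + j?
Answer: 6*√1426 ≈ 226.57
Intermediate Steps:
t(j) = -10 + j
n = 2080 (n = -26*(-10 - 6)*5 = -26*(-16)*5 = 416*5 = 2080)
√(n + 49256) = √(2080 + 49256) = √51336 = 6*√1426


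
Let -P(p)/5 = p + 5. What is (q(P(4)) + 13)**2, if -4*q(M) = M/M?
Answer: 2601/16 ≈ 162.56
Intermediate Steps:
P(p) = -25 - 5*p (P(p) = -5*(p + 5) = -5*(5 + p) = -25 - 5*p)
q(M) = -1/4 (q(M) = -M/(4*M) = -1/4*1 = -1/4)
(q(P(4)) + 13)**2 = (-1/4 + 13)**2 = (51/4)**2 = 2601/16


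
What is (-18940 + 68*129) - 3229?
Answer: -13397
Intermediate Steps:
(-18940 + 68*129) - 3229 = (-18940 + 8772) - 3229 = -10168 - 3229 = -13397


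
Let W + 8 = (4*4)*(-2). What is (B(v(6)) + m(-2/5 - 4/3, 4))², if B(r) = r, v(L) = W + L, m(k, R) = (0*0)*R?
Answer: 1156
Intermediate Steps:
W = -40 (W = -8 + (4*4)*(-2) = -8 + 16*(-2) = -8 - 32 = -40)
m(k, R) = 0 (m(k, R) = 0*R = 0)
v(L) = -40 + L
(B(v(6)) + m(-2/5 - 4/3, 4))² = ((-40 + 6) + 0)² = (-34 + 0)² = (-34)² = 1156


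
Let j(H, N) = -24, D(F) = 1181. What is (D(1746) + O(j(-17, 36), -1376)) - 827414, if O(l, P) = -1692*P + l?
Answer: 1501935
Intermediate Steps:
O(l, P) = l - 1692*P
(D(1746) + O(j(-17, 36), -1376)) - 827414 = (1181 + (-24 - 1692*(-1376))) - 827414 = (1181 + (-24 + 2328192)) - 827414 = (1181 + 2328168) - 827414 = 2329349 - 827414 = 1501935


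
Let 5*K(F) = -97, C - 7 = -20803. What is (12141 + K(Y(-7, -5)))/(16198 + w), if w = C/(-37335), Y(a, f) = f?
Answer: 75426656/100795521 ≈ 0.74831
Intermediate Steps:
C = -20796 (C = 7 - 20803 = -20796)
K(F) = -97/5 (K(F) = (⅕)*(-97) = -97/5)
w = 6932/12445 (w = -20796/(-37335) = -20796*(-1/37335) = 6932/12445 ≈ 0.55701)
(12141 + K(Y(-7, -5)))/(16198 + w) = (12141 - 97/5)/(16198 + 6932/12445) = 60608/(5*(201591042/12445)) = (60608/5)*(12445/201591042) = 75426656/100795521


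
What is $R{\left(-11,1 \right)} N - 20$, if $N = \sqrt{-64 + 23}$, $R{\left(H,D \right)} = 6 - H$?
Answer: $-20 + 17 i \sqrt{41} \approx -20.0 + 108.85 i$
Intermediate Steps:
$N = i \sqrt{41}$ ($N = \sqrt{-41} = i \sqrt{41} \approx 6.4031 i$)
$R{\left(-11,1 \right)} N - 20 = \left(6 - -11\right) i \sqrt{41} - 20 = \left(6 + 11\right) i \sqrt{41} - 20 = 17 i \sqrt{41} - 20 = -20 + 17 i \sqrt{41}$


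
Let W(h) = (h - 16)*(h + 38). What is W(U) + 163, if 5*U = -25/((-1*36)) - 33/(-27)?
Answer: -1571111/3600 ≈ -436.42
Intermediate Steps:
U = 23/60 (U = (-25/((-1*36)) - 33/(-27))/5 = (-25/(-36) - 33*(-1/27))/5 = (-25*(-1/36) + 11/9)/5 = (25/36 + 11/9)/5 = (1/5)*(23/12) = 23/60 ≈ 0.38333)
W(h) = (-16 + h)*(38 + h)
W(U) + 163 = (-608 + (23/60)**2 + 22*(23/60)) + 163 = (-608 + 529/3600 + 253/30) + 163 = -2157911/3600 + 163 = -1571111/3600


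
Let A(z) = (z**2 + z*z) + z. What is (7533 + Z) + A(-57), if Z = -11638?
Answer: 2336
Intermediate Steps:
A(z) = z + 2*z**2 (A(z) = (z**2 + z**2) + z = 2*z**2 + z = z + 2*z**2)
(7533 + Z) + A(-57) = (7533 - 11638) - 57*(1 + 2*(-57)) = -4105 - 57*(1 - 114) = -4105 - 57*(-113) = -4105 + 6441 = 2336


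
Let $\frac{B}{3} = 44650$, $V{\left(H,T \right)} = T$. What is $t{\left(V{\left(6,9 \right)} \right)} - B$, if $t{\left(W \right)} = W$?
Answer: $-133941$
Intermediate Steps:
$B = 133950$ ($B = 3 \cdot 44650 = 133950$)
$t{\left(V{\left(6,9 \right)} \right)} - B = 9 - 133950 = -133941$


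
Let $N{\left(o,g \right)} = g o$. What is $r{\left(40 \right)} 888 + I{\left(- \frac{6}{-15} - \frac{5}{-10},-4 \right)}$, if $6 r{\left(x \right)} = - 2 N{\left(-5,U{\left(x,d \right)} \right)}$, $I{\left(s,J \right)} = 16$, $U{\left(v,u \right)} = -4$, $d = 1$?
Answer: $-5904$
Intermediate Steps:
$r{\left(x \right)} = - \frac{20}{3}$ ($r{\left(x \right)} = \frac{\left(-2\right) \left(\left(-4\right) \left(-5\right)\right)}{6} = \frac{\left(-2\right) 20}{6} = \frac{1}{6} \left(-40\right) = - \frac{20}{3}$)
$r{\left(40 \right)} 888 + I{\left(- \frac{6}{-15} - \frac{5}{-10},-4 \right)} = \left(- \frac{20}{3}\right) 888 + 16 = -5920 + 16 = -5904$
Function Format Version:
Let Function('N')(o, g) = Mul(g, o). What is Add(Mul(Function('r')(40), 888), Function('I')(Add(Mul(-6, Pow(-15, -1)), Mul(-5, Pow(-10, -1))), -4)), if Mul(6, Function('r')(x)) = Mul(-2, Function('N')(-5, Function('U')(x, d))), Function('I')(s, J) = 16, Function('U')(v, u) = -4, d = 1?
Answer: -5904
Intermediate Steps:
Function('r')(x) = Rational(-20, 3) (Function('r')(x) = Mul(Rational(1, 6), Mul(-2, Mul(-4, -5))) = Mul(Rational(1, 6), Mul(-2, 20)) = Mul(Rational(1, 6), -40) = Rational(-20, 3))
Add(Mul(Function('r')(40), 888), Function('I')(Add(Mul(-6, Pow(-15, -1)), Mul(-5, Pow(-10, -1))), -4)) = Add(Mul(Rational(-20, 3), 888), 16) = Add(-5920, 16) = -5904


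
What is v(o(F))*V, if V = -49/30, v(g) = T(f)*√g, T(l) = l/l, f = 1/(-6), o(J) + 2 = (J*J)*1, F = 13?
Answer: -49*√167/30 ≈ -21.107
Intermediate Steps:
o(J) = -2 + J² (o(J) = -2 + (J*J)*1 = -2 + J²*1 = -2 + J²)
f = -⅙ ≈ -0.16667
T(l) = 1
v(g) = √g (v(g) = 1*√g = √g)
V = -49/30 (V = -49*1/30 = -49/30 ≈ -1.6333)
v(o(F))*V = √(-2 + 13²)*(-49/30) = √(-2 + 169)*(-49/30) = √167*(-49/30) = -49*√167/30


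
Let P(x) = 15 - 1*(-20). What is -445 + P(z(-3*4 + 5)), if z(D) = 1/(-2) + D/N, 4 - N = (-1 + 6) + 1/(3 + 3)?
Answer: -410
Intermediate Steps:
N = -7/6 (N = 4 - ((-1 + 6) + 1/(3 + 3)) = 4 - (5 + 1/6) = 4 - (5 + ⅙) = 4 - 1*31/6 = 4 - 31/6 = -7/6 ≈ -1.1667)
z(D) = -½ - 6*D/7 (z(D) = 1/(-2) + D/(-7/6) = 1*(-½) + D*(-6/7) = -½ - 6*D/7)
P(x) = 35 (P(x) = 15 + 20 = 35)
-445 + P(z(-3*4 + 5)) = -445 + 35 = -410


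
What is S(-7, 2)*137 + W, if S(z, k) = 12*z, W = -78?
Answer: -11586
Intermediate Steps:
S(-7, 2)*137 + W = (12*(-7))*137 - 78 = -84*137 - 78 = -11508 - 78 = -11586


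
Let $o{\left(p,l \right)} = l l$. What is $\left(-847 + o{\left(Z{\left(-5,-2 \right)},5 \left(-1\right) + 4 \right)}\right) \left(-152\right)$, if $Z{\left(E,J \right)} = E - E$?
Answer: $128592$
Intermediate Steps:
$Z{\left(E,J \right)} = 0$
$o{\left(p,l \right)} = l^{2}$
$\left(-847 + o{\left(Z{\left(-5,-2 \right)},5 \left(-1\right) + 4 \right)}\right) \left(-152\right) = \left(-847 + \left(5 \left(-1\right) + 4\right)^{2}\right) \left(-152\right) = \left(-847 + \left(-5 + 4\right)^{2}\right) \left(-152\right) = \left(-847 + \left(-1\right)^{2}\right) \left(-152\right) = \left(-847 + 1\right) \left(-152\right) = \left(-846\right) \left(-152\right) = 128592$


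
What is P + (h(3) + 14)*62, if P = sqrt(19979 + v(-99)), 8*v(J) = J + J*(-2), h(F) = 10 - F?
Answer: 1302 + sqrt(319862)/4 ≈ 1443.4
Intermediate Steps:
v(J) = -J/8 (v(J) = (J + J*(-2))/8 = (J - 2*J)/8 = (-J)/8 = -J/8)
P = sqrt(319862)/4 (P = sqrt(19979 - 1/8*(-99)) = sqrt(19979 + 99/8) = sqrt(159931/8) = sqrt(319862)/4 ≈ 141.39)
P + (h(3) + 14)*62 = sqrt(319862)/4 + ((10 - 1*3) + 14)*62 = sqrt(319862)/4 + ((10 - 3) + 14)*62 = sqrt(319862)/4 + (7 + 14)*62 = sqrt(319862)/4 + 21*62 = sqrt(319862)/4 + 1302 = 1302 + sqrt(319862)/4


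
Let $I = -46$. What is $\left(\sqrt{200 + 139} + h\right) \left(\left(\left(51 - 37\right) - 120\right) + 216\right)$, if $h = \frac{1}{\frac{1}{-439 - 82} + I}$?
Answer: $- \frac{57310}{23967} + 110 \sqrt{339} \approx 2022.9$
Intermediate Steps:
$h = - \frac{521}{23967}$ ($h = \frac{1}{\frac{1}{-439 - 82} - 46} = \frac{1}{\frac{1}{-521} - 46} = \frac{1}{- \frac{1}{521} - 46} = \frac{1}{- \frac{23967}{521}} = - \frac{521}{23967} \approx -0.021738$)
$\left(\sqrt{200 + 139} + h\right) \left(\left(\left(51 - 37\right) - 120\right) + 216\right) = \left(\sqrt{200 + 139} - \frac{521}{23967}\right) \left(\left(\left(51 - 37\right) - 120\right) + 216\right) = \left(\sqrt{339} - \frac{521}{23967}\right) \left(\left(14 - 120\right) + 216\right) = \left(- \frac{521}{23967} + \sqrt{339}\right) \left(-106 + 216\right) = \left(- \frac{521}{23967} + \sqrt{339}\right) 110 = - \frac{57310}{23967} + 110 \sqrt{339}$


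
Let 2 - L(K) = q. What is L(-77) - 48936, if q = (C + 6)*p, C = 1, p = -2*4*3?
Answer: -48766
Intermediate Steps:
p = -24 (p = -8*3 = -24)
q = -168 (q = (1 + 6)*(-24) = 7*(-24) = -168)
L(K) = 170 (L(K) = 2 - 1*(-168) = 2 + 168 = 170)
L(-77) - 48936 = 170 - 48936 = -48766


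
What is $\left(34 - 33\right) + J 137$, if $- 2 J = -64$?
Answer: $4385$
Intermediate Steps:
$J = 32$ ($J = \left(- \frac{1}{2}\right) \left(-64\right) = 32$)
$\left(34 - 33\right) + J 137 = \left(34 - 33\right) + 32 \cdot 137 = 1 + 4384 = 4385$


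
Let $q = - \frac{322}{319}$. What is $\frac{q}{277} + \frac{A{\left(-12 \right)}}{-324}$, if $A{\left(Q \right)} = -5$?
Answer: $\frac{337487}{28629612} \approx 0.011788$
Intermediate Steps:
$q = - \frac{322}{319}$ ($q = \left(-322\right) \frac{1}{319} = - \frac{322}{319} \approx -1.0094$)
$\frac{q}{277} + \frac{A{\left(-12 \right)}}{-324} = - \frac{322}{319 \cdot 277} - \frac{5}{-324} = \left(- \frac{322}{319}\right) \frac{1}{277} - - \frac{5}{324} = - \frac{322}{88363} + \frac{5}{324} = \frac{337487}{28629612}$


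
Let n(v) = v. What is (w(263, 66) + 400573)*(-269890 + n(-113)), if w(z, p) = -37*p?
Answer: -107496564393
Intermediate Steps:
(w(263, 66) + 400573)*(-269890 + n(-113)) = (-37*66 + 400573)*(-269890 - 113) = (-2442 + 400573)*(-270003) = 398131*(-270003) = -107496564393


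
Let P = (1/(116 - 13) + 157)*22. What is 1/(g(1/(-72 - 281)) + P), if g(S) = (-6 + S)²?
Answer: 12834727/44796375039 ≈ 0.00028651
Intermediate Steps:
P = 355784/103 (P = (1/103 + 157)*22 = (16172/103)*22 = 355784/103 ≈ 3454.2)
1/(g(1/(-72 - 281)) + P) = 1/((-6 + 1/(-72 - 281))² + 355784/103) = 1/((-6 + 1/(-353))² + 355784/103) = 1/((-6 - 1/353)² + 355784/103) = 1/((-2119/353)² + 355784/103) = 1/(4490161/124609 + 355784/103) = 1/(44796375039/12834727) = 12834727/44796375039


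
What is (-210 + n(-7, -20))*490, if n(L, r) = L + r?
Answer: -116130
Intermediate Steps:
(-210 + n(-7, -20))*490 = (-210 + (-7 - 20))*490 = (-210 - 27)*490 = -237*490 = -116130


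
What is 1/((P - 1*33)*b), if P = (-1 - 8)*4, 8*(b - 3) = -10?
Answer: -4/483 ≈ -0.0082816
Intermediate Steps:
b = 7/4 (b = 3 + (1/8)*(-10) = 3 - 5/4 = 7/4 ≈ 1.7500)
P = -36 (P = -9*4 = -36)
1/((P - 1*33)*b) = 1/((-36 - 1*33)*(7/4)) = 1/((-36 - 33)*(7/4)) = 1/(-69*7/4) = 1/(-483/4) = -4/483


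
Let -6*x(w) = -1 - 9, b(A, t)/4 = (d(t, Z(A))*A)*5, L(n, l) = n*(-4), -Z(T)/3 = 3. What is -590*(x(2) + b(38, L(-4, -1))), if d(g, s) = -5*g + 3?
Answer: 103577450/3 ≈ 3.4526e+7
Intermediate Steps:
Z(T) = -9 (Z(T) = -3*3 = -9)
d(g, s) = 3 - 5*g
L(n, l) = -4*n
b(A, t) = 20*A*(3 - 5*t) (b(A, t) = 4*(((3 - 5*t)*A)*5) = 4*((A*(3 - 5*t))*5) = 4*(5*A*(3 - 5*t)) = 20*A*(3 - 5*t))
x(w) = 5/3 (x(w) = -(-1 - 9)/6 = -1/6*(-10) = 5/3)
-590*(x(2) + b(38, L(-4, -1))) = -590*(5/3 + 20*38*(3 - (-20)*(-4))) = -590*(5/3 + 20*38*(3 - 5*16)) = -590*(5/3 + 20*38*(3 - 80)) = -590*(5/3 + 20*38*(-77)) = -590*(5/3 - 58520) = -590*(-175555/3) = 103577450/3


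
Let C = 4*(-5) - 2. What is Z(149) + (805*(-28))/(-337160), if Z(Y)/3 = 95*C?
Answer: -105698533/16858 ≈ -6269.9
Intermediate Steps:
C = -22 (C = -20 - 2 = -22)
Z(Y) = -6270 (Z(Y) = 3*(95*(-22)) = 3*(-2090) = -6270)
Z(149) + (805*(-28))/(-337160) = -6270 + (805*(-28))/(-337160) = -6270 - 22540*(-1/337160) = -6270 + 1127/16858 = -105698533/16858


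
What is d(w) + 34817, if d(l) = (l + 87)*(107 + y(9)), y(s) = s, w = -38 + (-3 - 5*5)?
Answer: 37253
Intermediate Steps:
w = -66 (w = -38 + (-3 - 25) = -38 - 28 = -66)
d(l) = 10092 + 116*l (d(l) = (l + 87)*(107 + 9) = (87 + l)*116 = 10092 + 116*l)
d(w) + 34817 = (10092 + 116*(-66)) + 34817 = (10092 - 7656) + 34817 = 2436 + 34817 = 37253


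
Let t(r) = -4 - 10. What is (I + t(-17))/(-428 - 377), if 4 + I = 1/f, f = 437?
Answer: 1573/70357 ≈ 0.022357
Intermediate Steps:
t(r) = -14
I = -1747/437 (I = -4 + 1/437 = -1747/437 ≈ -3.9977)
(I + t(-17))/(-428 - 377) = (-1747/437 - 14)/(-428 - 377) = -7865/437/(-805) = -7865/437*(-1/805) = 1573/70357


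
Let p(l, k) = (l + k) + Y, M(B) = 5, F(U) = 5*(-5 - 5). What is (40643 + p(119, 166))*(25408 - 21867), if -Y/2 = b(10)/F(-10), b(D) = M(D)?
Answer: 724633781/5 ≈ 1.4493e+8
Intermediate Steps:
F(U) = -50 (F(U) = 5*(-10) = -50)
b(D) = 5
Y = ⅕ (Y = -10/(-50) = -10*(-1)/50 = -2*(-⅒) = ⅕ ≈ 0.20000)
p(l, k) = ⅕ + k + l (p(l, k) = (l + k) + ⅕ = (k + l) + ⅕ = ⅕ + k + l)
(40643 + p(119, 166))*(25408 - 21867) = (40643 + (⅕ + 166 + 119))*(25408 - 21867) = (40643 + 1426/5)*3541 = (204641/5)*3541 = 724633781/5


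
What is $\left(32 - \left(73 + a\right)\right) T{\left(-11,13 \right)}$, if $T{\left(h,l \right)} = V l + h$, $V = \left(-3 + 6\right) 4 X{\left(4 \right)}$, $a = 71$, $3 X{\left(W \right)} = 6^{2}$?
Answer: $-208432$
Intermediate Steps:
$X{\left(W \right)} = 12$ ($X{\left(W \right)} = \frac{6^{2}}{3} = \frac{1}{3} \cdot 36 = 12$)
$V = 144$ ($V = \left(-3 + 6\right) 4 \cdot 12 = 3 \cdot 4 \cdot 12 = 12 \cdot 12 = 144$)
$T{\left(h,l \right)} = h + 144 l$ ($T{\left(h,l \right)} = 144 l + h = h + 144 l$)
$\left(32 - \left(73 + a\right)\right) T{\left(-11,13 \right)} = \left(32 - 144\right) \left(-11 + 144 \cdot 13\right) = \left(32 - 144\right) \left(-11 + 1872\right) = \left(32 - 144\right) 1861 = \left(-112\right) 1861 = -208432$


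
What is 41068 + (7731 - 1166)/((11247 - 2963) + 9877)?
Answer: 57372501/1397 ≈ 41068.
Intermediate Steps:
41068 + (7731 - 1166)/((11247 - 2963) + 9877) = 41068 + 6565/(8284 + 9877) = 41068 + 6565/18161 = 41068 + 6565*(1/18161) = 41068 + 505/1397 = 57372501/1397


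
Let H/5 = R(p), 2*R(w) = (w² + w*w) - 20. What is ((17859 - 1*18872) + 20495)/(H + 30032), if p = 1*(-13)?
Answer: 19482/30827 ≈ 0.63198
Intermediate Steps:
p = -13
R(w) = -10 + w² (R(w) = ((w² + w*w) - 20)/2 = ((w² + w²) - 20)/2 = (2*w² - 20)/2 = (-20 + 2*w²)/2 = -10 + w²)
H = 795 (H = 5*(-10 + (-13)²) = 5*(-10 + 169) = 5*159 = 795)
((17859 - 1*18872) + 20495)/(H + 30032) = ((17859 - 1*18872) + 20495)/(795 + 30032) = ((17859 - 18872) + 20495)/30827 = (-1013 + 20495)*(1/30827) = 19482*(1/30827) = 19482/30827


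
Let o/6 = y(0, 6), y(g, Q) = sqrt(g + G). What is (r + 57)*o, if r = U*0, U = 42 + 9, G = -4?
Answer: 684*I ≈ 684.0*I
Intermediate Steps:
U = 51
y(g, Q) = sqrt(-4 + g) (y(g, Q) = sqrt(g - 4) = sqrt(-4 + g))
r = 0 (r = 51*0 = 0)
o = 12*I (o = 6*sqrt(-4 + 0) = 6*sqrt(-4) = 6*(2*I) = 12*I ≈ 12.0*I)
(r + 57)*o = (0 + 57)*(12*I) = 57*(12*I) = 684*I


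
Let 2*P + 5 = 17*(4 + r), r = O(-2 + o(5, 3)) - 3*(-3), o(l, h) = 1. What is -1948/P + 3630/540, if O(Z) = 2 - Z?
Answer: -12607/1602 ≈ -7.8695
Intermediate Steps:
r = 12 (r = (2 - (-2 + 1)) - 3*(-3) = (2 - 1*(-1)) - 1*(-9) = (2 + 1) + 9 = 3 + 9 = 12)
P = 267/2 (P = -5/2 + (17*(4 + 12))/2 = -5/2 + (17*16)/2 = -5/2 + (1/2)*272 = -5/2 + 136 = 267/2 ≈ 133.50)
-1948/P + 3630/540 = -1948/267/2 + 3630/540 = -1948*2/267 + 3630*(1/540) = -3896/267 + 121/18 = -12607/1602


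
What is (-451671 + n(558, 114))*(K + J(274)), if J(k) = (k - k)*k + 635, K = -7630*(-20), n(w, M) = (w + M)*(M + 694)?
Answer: 13991121675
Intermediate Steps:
n(w, M) = (694 + M)*(M + w) (n(w, M) = (M + w)*(694 + M) = (694 + M)*(M + w))
K = 152600
J(k) = 635 (J(k) = 0*k + 635 = 0 + 635 = 635)
(-451671 + n(558, 114))*(K + J(274)) = (-451671 + (114**2 + 694*114 + 694*558 + 114*558))*(152600 + 635) = (-451671 + (12996 + 79116 + 387252 + 63612))*153235 = (-451671 + 542976)*153235 = 91305*153235 = 13991121675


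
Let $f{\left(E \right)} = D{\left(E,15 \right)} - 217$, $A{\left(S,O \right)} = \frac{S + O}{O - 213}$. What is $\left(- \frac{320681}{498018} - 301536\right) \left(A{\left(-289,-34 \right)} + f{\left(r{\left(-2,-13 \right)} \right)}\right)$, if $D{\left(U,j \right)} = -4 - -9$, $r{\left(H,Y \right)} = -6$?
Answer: $\frac{137105827488377}{2158078} \approx 6.3531 \cdot 10^{7}$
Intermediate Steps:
$A{\left(S,O \right)} = \frac{O + S}{-213 + O}$
$D{\left(U,j \right)} = 5$ ($D{\left(U,j \right)} = -4 + 9 = 5$)
$f{\left(E \right)} = -212$ ($f{\left(E \right)} = 5 - 217 = -212$)
$\left(- \frac{320681}{498018} - 301536\right) \left(A{\left(-289,-34 \right)} + f{\left(r{\left(-2,-13 \right)} \right)}\right) = \left(- \frac{320681}{498018} - 301536\right) \left(\frac{-34 - 289}{-213 - 34} - 212\right) = \left(\left(-320681\right) \frac{1}{498018} - 301536\right) \left(\frac{1}{-247} \left(-323\right) - 212\right) = \left(- \frac{320681}{498018} - 301536\right) \left(\left(- \frac{1}{247}\right) \left(-323\right) - 212\right) = - \frac{150170676329 \left(\frac{17}{13} - 212\right)}{498018} = \left(- \frac{150170676329}{498018}\right) \left(- \frac{2739}{13}\right) = \frac{137105827488377}{2158078}$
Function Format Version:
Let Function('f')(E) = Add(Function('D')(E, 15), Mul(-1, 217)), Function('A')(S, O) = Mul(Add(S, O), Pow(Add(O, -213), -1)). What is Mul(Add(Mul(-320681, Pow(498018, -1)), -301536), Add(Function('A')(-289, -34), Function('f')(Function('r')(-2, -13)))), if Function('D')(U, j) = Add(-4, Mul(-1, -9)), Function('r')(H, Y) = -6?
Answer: Rational(137105827488377, 2158078) ≈ 6.3531e+7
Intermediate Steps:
Function('A')(S, O) = Mul(Pow(Add(-213, O), -1), Add(O, S)) (Function('A')(S, O) = Mul(Add(O, S), Pow(Add(-213, O), -1)) = Mul(Pow(Add(-213, O), -1), Add(O, S)))
Function('D')(U, j) = 5 (Function('D')(U, j) = Add(-4, 9) = 5)
Function('f')(E) = -212 (Function('f')(E) = Add(5, Mul(-1, 217)) = Add(5, -217) = -212)
Mul(Add(Mul(-320681, Pow(498018, -1)), -301536), Add(Function('A')(-289, -34), Function('f')(Function('r')(-2, -13)))) = Mul(Add(Mul(-320681, Pow(498018, -1)), -301536), Add(Mul(Pow(Add(-213, -34), -1), Add(-34, -289)), -212)) = Mul(Add(Mul(-320681, Rational(1, 498018)), -301536), Add(Mul(Pow(-247, -1), -323), -212)) = Mul(Add(Rational(-320681, 498018), -301536), Add(Mul(Rational(-1, 247), -323), -212)) = Mul(Rational(-150170676329, 498018), Add(Rational(17, 13), -212)) = Mul(Rational(-150170676329, 498018), Rational(-2739, 13)) = Rational(137105827488377, 2158078)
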